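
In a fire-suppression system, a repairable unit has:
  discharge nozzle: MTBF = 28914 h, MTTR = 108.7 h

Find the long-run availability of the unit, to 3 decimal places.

0.996

A(discharge nozzle) = MTBF/(MTBF+MTTR) = 28914/(28914+108.7) = 0.996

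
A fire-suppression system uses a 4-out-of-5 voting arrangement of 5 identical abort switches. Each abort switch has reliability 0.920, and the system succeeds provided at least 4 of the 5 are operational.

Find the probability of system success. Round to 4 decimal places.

R = Σ_{i=4}^{5} C(5,i) p^i (1−p)^{5−i} with p = 0.920
C(5,4)·0.920^4·0.080^1 = 0.286557
C(5,5)·0.920^5·0.080^0 = 0.659082
Sum = 0.9456

0.9456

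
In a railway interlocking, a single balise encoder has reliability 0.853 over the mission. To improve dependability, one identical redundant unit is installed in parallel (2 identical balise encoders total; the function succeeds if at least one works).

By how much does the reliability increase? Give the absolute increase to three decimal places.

R_before = 0.853
R_after = 1 − (1 − 0.853)^2 = 0.978
ΔR = 0.978 − 0.853 = 0.125

0.125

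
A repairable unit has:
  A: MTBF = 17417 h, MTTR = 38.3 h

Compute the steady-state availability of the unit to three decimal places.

0.998

A(A) = MTBF/(MTBF+MTTR) = 17417/(17417+38.3) = 0.998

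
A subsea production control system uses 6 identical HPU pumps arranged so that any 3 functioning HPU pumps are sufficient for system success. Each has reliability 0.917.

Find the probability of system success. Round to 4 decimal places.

0.9994

R = Σ_{i=3}^{6} C(6,i) p^i (1−p)^{6−i} with p = 0.917
C(6,3)·0.917^3·0.083^3 = 0.008818
C(6,4)·0.917^4·0.083^2 = 0.073068
C(6,5)·0.917^5·0.083^1 = 0.322906
C(6,6)·0.917^6·0.083^0 = 0.594588
Sum = 0.9994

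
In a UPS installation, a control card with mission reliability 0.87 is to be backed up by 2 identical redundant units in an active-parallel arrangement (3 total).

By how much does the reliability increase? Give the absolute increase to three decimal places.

R_before = 0.87
R_after = 1 − (1 − 0.87)^3 = 0.998
ΔR = 0.998 − 0.87 = 0.128

0.128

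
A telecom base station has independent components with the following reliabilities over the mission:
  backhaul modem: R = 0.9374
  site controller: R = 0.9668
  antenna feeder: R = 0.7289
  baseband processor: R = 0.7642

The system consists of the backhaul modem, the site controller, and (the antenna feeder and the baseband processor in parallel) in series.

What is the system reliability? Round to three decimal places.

Parallel (antenna feeder and baseband processor): 1 − (1 − 0.72890)(1 − 0.76420) = 0.93607
Series (backhaul modem, site controller, and [0.93607]): 0.93740 × 0.96680 × 0.93607 = 0.848

0.848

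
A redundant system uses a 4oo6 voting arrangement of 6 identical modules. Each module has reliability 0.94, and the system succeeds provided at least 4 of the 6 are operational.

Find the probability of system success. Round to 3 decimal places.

0.996

R = Σ_{i=4}^{6} C(6,i) p^i (1−p)^{6−i} with p = 0.94
C(6,4)·0.94^4·0.06^2 = 0.04216
C(6,5)·0.94^5·0.06^1 = 0.26421
C(6,6)·0.94^6·0.06^0 = 0.68987
Sum = 0.996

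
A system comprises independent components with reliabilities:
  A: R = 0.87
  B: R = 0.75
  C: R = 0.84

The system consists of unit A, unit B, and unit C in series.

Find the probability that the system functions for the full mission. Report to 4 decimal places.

0.5481

Series (A, B, and C): 0.870000 × 0.750000 × 0.840000 = 0.5481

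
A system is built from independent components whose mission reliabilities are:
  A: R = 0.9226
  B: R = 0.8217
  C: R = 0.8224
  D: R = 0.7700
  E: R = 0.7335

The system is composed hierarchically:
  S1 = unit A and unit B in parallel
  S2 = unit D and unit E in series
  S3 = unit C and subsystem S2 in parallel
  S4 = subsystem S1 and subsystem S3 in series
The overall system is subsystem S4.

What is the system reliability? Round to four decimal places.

0.9100

Parallel (A and B): 1 − (1 − 0.922600)(1 − 0.821700) = 0.986200
Series (D and E): 0.770000 × 0.733500 = 0.564795
Parallel (C and [0.564795]): 1 − (1 − 0.822400)(1 − 0.564795) = 0.922708
Series ([0.986200] and [0.922708]): 0.986200 × 0.922708 = 0.9100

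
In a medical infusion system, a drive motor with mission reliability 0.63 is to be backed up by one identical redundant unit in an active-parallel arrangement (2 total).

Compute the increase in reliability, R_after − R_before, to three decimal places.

R_before = 0.63
R_after = 1 − (1 − 0.63)^2 = 0.863
ΔR = 0.863 − 0.63 = 0.233

0.233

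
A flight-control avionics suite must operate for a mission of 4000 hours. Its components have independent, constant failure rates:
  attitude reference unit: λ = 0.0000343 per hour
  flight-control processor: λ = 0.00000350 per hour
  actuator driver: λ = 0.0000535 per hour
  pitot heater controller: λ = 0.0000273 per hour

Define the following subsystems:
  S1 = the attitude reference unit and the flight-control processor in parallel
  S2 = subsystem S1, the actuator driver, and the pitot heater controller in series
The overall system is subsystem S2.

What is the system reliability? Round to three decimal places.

0.723

R(attitude reference unit) = exp(−0.0000343 × 4000) = 0.87180
R(flight-control processor) = exp(−0.00000350 × 4000) = 0.98610
R(actuator driver) = exp(−0.0000535 × 4000) = 0.80735
R(pitot heater controller) = exp(−0.0000273 × 4000) = 0.89655
Parallel (attitude reference unit and flight-control processor): 1 − (1 − 0.87180)(1 − 0.98610) = 0.99822
Series ([0.99822], actuator driver, and pitot heater controller): 0.99822 × 0.80735 × 0.89655 = 0.723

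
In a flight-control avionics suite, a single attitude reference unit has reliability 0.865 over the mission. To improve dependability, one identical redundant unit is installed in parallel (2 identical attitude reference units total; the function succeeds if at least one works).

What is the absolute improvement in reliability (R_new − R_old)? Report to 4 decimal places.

0.1168

R_before = 0.865
R_after = 1 − (1 − 0.865)^2 = 0.9818
ΔR = 0.9818 − 0.865 = 0.1168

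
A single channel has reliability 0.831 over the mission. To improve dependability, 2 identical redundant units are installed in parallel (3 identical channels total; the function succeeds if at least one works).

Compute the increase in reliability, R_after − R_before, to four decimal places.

R_before = 0.831
R_after = 1 − (1 − 0.831)^3 = 0.9952
ΔR = 0.9952 − 0.831 = 0.1642

0.1642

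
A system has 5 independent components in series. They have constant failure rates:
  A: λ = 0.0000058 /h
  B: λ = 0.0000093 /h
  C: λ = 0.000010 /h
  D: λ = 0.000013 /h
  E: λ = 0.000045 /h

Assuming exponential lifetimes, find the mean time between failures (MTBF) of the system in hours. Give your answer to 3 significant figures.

Series of exponential components: λ_sys = Σ λ_i
λ_sys = 0.0000058 + 0.0000093 + 0.000010 + 0.000013 + 0.000045 = 8.3100e-05 /h
MTBF = 1 / λ_sys = 12000 h

12000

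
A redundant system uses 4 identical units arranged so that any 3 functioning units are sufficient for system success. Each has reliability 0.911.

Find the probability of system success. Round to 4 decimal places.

R = Σ_{i=3}^{4} C(4,i) p^i (1−p)^{4−i} with p = 0.911
C(4,3)·0.911^3·0.089^1 = 0.269157
C(4,4)·0.911^4·0.089^0 = 0.688769
Sum = 0.9579

0.9579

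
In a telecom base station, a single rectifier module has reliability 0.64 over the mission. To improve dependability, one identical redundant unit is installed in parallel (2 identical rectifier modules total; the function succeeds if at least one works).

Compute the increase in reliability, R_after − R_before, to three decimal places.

0.230

R_before = 0.64
R_after = 1 − (1 − 0.64)^2 = 0.870
ΔR = 0.870 − 0.64 = 0.230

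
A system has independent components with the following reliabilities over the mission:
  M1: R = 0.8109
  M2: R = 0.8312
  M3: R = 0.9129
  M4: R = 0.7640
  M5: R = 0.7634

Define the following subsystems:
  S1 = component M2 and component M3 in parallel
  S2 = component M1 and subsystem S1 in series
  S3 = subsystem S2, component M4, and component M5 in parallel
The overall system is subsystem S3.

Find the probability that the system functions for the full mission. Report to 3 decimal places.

Parallel (M2 and M3): 1 − (1 − 0.83120)(1 − 0.91290) = 0.98530
Series (M1 and [0.98530]): 0.81090 × 0.98530 = 0.79898
Parallel ([0.79898], M4, and M5): 1 − (1 − 0.79898)(1 − 0.76400)(1 − 0.76340) = 0.989

0.989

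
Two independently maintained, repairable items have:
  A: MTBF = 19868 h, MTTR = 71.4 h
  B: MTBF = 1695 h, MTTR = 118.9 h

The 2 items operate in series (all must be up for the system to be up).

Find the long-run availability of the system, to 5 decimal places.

0.93110

A(A) = MTBF/(MTBF+MTTR) = 19868/(19868+71.4) = 0.996419
A(B) = MTBF/(MTBF+MTTR) = 1695/(1695+118.9) = 0.934451
Series availability: 0.996419 × 0.934451 = 0.93110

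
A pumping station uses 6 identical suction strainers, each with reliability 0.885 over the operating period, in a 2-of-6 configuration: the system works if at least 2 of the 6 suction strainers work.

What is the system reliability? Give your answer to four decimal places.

0.9999

R = Σ_{i=2}^{6} C(6,i) p^i (1−p)^{6−i} with p = 0.885
C(6,2)·0.885^2·0.115^4 = 0.002055
C(6,3)·0.885^3·0.115^3 = 0.021084
C(6,4)·0.885^4·0.115^2 = 0.121691
C(6,5)·0.885^5·0.115^1 = 0.374598
C(6,6)·0.885^6·0.115^0 = 0.480463
Sum = 0.9999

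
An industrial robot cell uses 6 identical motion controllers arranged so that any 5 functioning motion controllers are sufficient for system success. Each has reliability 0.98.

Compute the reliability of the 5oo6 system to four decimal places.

0.9943

R = Σ_{i=5}^{6} C(6,i) p^i (1−p)^{6−i} with p = 0.98
C(6,5)·0.98^5·0.02^1 = 0.108470
C(6,6)·0.98^6·0.02^0 = 0.885842
Sum = 0.9943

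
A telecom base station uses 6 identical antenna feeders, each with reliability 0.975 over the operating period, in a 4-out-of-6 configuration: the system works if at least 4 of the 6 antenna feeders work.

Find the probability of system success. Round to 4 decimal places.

0.9997

R = Σ_{i=4}^{6} C(6,i) p^i (1−p)^{6−i} with p = 0.975
C(6,4)·0.975^4·0.025^2 = 0.008472
C(6,5)·0.975^5·0.025^1 = 0.132164
C(6,6)·0.975^6·0.025^0 = 0.859068
Sum = 0.9997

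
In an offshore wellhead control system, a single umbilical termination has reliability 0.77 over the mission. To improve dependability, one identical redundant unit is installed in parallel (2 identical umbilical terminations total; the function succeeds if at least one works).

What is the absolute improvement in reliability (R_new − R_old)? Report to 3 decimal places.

R_before = 0.77
R_after = 1 − (1 − 0.77)^2 = 0.947
ΔR = 0.947 − 0.77 = 0.177

0.177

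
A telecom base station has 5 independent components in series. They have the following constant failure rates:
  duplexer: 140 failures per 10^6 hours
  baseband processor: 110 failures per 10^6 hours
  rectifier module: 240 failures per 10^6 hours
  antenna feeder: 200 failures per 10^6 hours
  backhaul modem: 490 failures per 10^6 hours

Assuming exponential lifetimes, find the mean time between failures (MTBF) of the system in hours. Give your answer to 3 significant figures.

Series of exponential components: λ_sys = Σ λ_i
λ_sys = 0.00014 + 0.00011 + 0.00024 + 0.00020 + 0.00049 = 1.1800e-03 /h
MTBF = 1 / λ_sys = 847 h

847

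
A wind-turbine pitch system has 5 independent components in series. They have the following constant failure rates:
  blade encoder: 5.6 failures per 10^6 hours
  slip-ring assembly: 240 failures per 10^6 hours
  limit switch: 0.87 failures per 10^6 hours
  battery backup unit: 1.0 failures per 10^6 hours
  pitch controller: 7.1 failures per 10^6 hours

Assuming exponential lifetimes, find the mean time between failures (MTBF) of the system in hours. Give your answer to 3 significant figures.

Series of exponential components: λ_sys = Σ λ_i
λ_sys = 0.0000056 + 0.00024 + 0.00000087 + 0.0000010 + 0.0000071 = 2.5457e-04 /h
MTBF = 1 / λ_sys = 3930 h

3930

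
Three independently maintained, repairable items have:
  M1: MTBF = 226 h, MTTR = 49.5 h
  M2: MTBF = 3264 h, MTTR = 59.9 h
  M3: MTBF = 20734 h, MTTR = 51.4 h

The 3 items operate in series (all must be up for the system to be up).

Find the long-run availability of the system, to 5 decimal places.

A(M1) = MTBF/(MTBF+MTTR) = 226/(226+49.5) = 0.820327
A(M2) = MTBF/(MTBF+MTTR) = 3264/(3264+59.9) = 0.981979
A(M3) = MTBF/(MTBF+MTTR) = 20734/(20734+51.4) = 0.997527
Series availability: 0.820327 × 0.981979 × 0.997527 = 0.80355

0.80355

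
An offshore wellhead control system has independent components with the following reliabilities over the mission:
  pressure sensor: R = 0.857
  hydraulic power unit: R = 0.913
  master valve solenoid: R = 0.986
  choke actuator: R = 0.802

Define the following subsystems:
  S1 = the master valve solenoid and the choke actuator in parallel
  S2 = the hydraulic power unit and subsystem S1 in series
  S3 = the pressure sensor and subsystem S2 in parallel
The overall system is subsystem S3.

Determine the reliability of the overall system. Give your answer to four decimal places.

Parallel (master valve solenoid and choke actuator): 1 − (1 − 0.986000)(1 − 0.802000) = 0.997228
Series (hydraulic power unit and [0.997228]): 0.913000 × 0.997228 = 0.910469
Parallel (pressure sensor and [0.910469]): 1 − (1 − 0.857000)(1 − 0.910469) = 0.9872

0.9872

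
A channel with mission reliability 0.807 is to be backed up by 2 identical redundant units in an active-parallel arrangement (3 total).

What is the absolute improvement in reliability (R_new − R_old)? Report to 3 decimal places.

R_before = 0.807
R_after = 1 − (1 − 0.807)^3 = 0.993
ΔR = 0.993 − 0.807 = 0.186

0.186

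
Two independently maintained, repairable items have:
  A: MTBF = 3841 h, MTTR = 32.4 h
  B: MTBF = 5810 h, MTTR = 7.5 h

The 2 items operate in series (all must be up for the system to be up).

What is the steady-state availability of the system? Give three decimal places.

A(A) = MTBF/(MTBF+MTTR) = 3841/(3841+32.4) = 0.991635
A(B) = MTBF/(MTBF+MTTR) = 5810/(5810+7.5) = 0.998711
Series availability: 0.991635 × 0.998711 = 0.990

0.990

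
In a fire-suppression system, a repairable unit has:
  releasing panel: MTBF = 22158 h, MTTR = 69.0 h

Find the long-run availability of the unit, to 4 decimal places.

0.9969

A(releasing panel) = MTBF/(MTBF+MTTR) = 22158/(22158+69.0) = 0.9969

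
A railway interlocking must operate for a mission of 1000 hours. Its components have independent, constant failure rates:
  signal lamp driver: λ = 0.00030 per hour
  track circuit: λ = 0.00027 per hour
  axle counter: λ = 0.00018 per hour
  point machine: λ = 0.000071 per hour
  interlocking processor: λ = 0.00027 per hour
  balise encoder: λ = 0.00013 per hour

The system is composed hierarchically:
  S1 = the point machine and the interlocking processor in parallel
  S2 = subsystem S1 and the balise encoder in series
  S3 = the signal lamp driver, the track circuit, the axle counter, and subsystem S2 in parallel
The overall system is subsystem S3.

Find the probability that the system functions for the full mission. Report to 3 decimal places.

0.999

R(signal lamp driver) = exp(−0.00030 × 1000) = 0.74082
R(track circuit) = exp(−0.00027 × 1000) = 0.76338
R(axle counter) = exp(−0.00018 × 1000) = 0.83527
R(point machine) = exp(−0.000071 × 1000) = 0.93146
R(interlocking processor) = exp(−0.00027 × 1000) = 0.76338
R(balise encoder) = exp(−0.00013 × 1000) = 0.87810
Parallel (point machine and interlocking processor): 1 − (1 − 0.93146)(1 − 0.76338) = 0.98378
Series ([0.98378] and balise encoder): 0.98378 × 0.87810 = 0.86386
Parallel (signal lamp driver, track circuit, axle counter, and [0.86386]): 1 − (1 − 0.74082)(1 − 0.76338)(1 − 0.83527)(1 − 0.86386) = 0.999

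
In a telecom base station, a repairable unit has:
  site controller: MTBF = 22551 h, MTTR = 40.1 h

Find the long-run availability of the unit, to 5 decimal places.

A(site controller) = MTBF/(MTBF+MTTR) = 22551/(22551+40.1) = 0.99822

0.99822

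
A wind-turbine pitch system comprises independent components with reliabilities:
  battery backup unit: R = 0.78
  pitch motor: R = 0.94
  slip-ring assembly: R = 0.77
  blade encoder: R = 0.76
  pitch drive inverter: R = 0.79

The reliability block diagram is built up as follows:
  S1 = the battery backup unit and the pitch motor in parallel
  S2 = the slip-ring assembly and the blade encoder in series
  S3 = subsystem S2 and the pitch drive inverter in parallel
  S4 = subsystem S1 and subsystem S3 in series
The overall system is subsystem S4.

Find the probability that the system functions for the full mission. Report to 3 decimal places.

Parallel (battery backup unit and pitch motor): 1 − (1 − 0.78000)(1 − 0.94000) = 0.98680
Series (slip-ring assembly and blade encoder): 0.77000 × 0.76000 = 0.58520
Parallel ([0.58520] and pitch drive inverter): 1 − (1 − 0.58520)(1 − 0.79000) = 0.91289
Series ([0.98680] and [0.91289]): 0.98680 × 0.91289 = 0.901

0.901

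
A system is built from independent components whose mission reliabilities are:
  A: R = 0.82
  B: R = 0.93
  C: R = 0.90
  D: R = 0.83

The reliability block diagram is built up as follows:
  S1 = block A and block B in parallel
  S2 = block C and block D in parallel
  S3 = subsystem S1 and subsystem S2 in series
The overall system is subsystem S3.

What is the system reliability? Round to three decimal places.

0.971

Parallel (A and B): 1 − (1 − 0.82000)(1 − 0.93000) = 0.98740
Parallel (C and D): 1 − (1 − 0.90000)(1 − 0.83000) = 0.98300
Series ([0.98740] and [0.98300]): 0.98740 × 0.98300 = 0.971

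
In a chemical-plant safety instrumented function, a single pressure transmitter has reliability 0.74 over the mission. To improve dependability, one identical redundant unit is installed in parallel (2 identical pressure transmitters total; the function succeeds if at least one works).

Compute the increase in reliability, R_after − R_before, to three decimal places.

R_before = 0.74
R_after = 1 − (1 − 0.74)^2 = 0.932
ΔR = 0.932 − 0.74 = 0.192

0.192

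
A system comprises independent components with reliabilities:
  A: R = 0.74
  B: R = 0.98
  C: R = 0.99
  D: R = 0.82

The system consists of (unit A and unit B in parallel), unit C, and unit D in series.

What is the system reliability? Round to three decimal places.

Parallel (A and B): 1 − (1 − 0.74000)(1 − 0.98000) = 0.99480
Series ([0.99480], C, and D): 0.99480 × 0.99000 × 0.82000 = 0.808

0.808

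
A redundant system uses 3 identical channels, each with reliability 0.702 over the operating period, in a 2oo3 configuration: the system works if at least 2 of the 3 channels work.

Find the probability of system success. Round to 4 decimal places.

R = Σ_{i=2}^{3} C(3,i) p^i (1−p)^{3−i} with p = 0.702
C(3,2)·0.702^2·0.298^1 = 0.440567
C(3,3)·0.702^3·0.298^0 = 0.345948
Sum = 0.7865

0.7865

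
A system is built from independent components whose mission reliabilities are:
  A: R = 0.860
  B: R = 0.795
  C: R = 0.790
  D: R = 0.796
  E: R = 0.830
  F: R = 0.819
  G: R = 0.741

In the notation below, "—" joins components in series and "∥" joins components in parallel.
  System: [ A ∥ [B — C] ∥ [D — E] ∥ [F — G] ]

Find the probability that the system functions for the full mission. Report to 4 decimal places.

Series (B and C): 0.795000 × 0.790000 = 0.628050
Series (D and E): 0.796000 × 0.830000 = 0.660680
Series (F and G): 0.819000 × 0.741000 = 0.606879
Parallel (A, [0.628050], [0.660680], and [0.606879]): 1 − (1 − 0.860000)(1 − 0.628050)(1 − 0.660680)(1 − 0.606879) = 0.9931

0.9931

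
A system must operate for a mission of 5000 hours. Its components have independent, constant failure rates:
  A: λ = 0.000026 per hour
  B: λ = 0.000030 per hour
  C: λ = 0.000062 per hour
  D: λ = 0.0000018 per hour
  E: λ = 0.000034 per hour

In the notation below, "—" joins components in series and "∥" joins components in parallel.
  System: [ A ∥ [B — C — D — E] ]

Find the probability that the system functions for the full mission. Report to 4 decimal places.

0.9424

R(A) = exp(−0.000026 × 5000) = 0.878095
R(B) = exp(−0.000030 × 5000) = 0.860708
R(C) = exp(−0.000062 × 5000) = 0.733447
R(D) = exp(−0.0000018 × 5000) = 0.991040
R(E) = exp(−0.000034 × 5000) = 0.843665
Series (B, C, D, and E): 0.860708 × 0.733447 × 0.991040 × 0.843665 = 0.527820
Parallel (A and [0.527820]): 1 − (1 − 0.878095)(1 − 0.527820) = 0.9424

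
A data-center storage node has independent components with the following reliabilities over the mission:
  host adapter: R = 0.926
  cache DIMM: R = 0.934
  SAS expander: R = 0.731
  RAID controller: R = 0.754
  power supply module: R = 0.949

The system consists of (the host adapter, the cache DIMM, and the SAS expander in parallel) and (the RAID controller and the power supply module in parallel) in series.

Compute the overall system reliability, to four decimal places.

Parallel (host adapter, cache DIMM, and SAS expander): 1 − (1 − 0.926000)(1 − 0.934000)(1 − 0.731000) = 0.998686
Parallel (RAID controller and power supply module): 1 − (1 − 0.754000)(1 − 0.949000) = 0.987454
Series ([0.998686] and [0.987454]): 0.998686 × 0.987454 = 0.9862

0.9862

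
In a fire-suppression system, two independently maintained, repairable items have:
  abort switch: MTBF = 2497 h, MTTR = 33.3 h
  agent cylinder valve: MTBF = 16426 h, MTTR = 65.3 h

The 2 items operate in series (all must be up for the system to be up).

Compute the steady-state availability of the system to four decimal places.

A(abort switch) = MTBF/(MTBF+MTTR) = 2497/(2497+33.3) = 0.986840
A(agent cylinder valve) = MTBF/(MTBF+MTTR) = 16426/(16426+65.3) = 0.996040
Series availability: 0.986840 × 0.996040 = 0.9829

0.9829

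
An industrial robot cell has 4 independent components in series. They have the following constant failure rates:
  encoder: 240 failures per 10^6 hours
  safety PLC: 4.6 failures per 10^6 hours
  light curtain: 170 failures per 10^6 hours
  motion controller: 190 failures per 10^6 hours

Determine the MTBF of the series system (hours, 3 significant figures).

Series of exponential components: λ_sys = Σ λ_i
λ_sys = 0.00024 + 0.0000046 + 0.00017 + 0.00019 = 6.0460e-04 /h
MTBF = 1 / λ_sys = 1650 h

1650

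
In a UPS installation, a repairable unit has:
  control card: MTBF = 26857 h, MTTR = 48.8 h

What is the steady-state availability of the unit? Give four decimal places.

0.9982

A(control card) = MTBF/(MTBF+MTTR) = 26857/(26857+48.8) = 0.9982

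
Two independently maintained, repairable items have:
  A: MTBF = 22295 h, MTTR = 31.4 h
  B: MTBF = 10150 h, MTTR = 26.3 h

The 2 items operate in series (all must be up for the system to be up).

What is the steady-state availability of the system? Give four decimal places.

A(A) = MTBF/(MTBF+MTTR) = 22295/(22295+31.4) = 0.998594
A(B) = MTBF/(MTBF+MTTR) = 10150/(10150+26.3) = 0.997416
Series availability: 0.998594 × 0.997416 = 0.9960

0.9960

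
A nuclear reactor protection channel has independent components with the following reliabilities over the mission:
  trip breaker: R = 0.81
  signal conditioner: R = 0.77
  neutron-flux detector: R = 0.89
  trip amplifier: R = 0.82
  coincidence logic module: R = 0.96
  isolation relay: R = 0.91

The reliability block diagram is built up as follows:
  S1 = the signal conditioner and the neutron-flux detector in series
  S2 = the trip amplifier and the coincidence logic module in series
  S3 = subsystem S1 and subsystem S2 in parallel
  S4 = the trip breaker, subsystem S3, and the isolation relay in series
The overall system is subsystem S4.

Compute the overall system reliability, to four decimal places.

Series (signal conditioner and neutron-flux detector): 0.770000 × 0.890000 = 0.685300
Series (trip amplifier and coincidence logic module): 0.820000 × 0.960000 = 0.787200
Parallel ([0.685300] and [0.787200]): 1 − (1 − 0.685300)(1 − 0.787200) = 0.933032
Series (trip breaker, [0.933032], and isolation relay): 0.810000 × 0.933032 × 0.910000 = 0.6877

0.6877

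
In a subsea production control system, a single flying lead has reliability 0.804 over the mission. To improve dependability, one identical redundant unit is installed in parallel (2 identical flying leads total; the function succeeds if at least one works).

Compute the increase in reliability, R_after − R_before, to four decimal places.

0.1576

R_before = 0.804
R_after = 1 − (1 − 0.804)^2 = 0.9616
ΔR = 0.9616 − 0.804 = 0.1576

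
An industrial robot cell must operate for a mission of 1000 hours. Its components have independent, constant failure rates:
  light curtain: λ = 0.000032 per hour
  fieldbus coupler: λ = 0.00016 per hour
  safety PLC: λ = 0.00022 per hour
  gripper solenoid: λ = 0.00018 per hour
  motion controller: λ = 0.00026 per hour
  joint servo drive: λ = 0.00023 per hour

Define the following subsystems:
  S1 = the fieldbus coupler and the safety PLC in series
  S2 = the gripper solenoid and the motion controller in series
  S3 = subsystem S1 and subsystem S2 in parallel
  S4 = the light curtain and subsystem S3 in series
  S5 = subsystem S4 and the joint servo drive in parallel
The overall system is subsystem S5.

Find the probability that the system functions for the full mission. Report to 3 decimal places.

R(light curtain) = exp(−0.000032 × 1000) = 0.96851
R(fieldbus coupler) = exp(−0.00016 × 1000) = 0.85214
R(safety PLC) = exp(−0.00022 × 1000) = 0.80252
R(gripper solenoid) = exp(−0.00018 × 1000) = 0.83527
R(motion controller) = exp(−0.00026 × 1000) = 0.77105
R(joint servo drive) = exp(−0.00023 × 1000) = 0.79453
Series (fieldbus coupler and safety PLC): 0.85214 × 0.80252 = 0.68386
Series (gripper solenoid and motion controller): 0.83527 × 0.77105 = 0.64403
Parallel ([0.68386] and [0.64403]): 1 − (1 − 0.68386)(1 − 0.64403) = 0.88746
Series (light curtain and [0.88746]): 0.96851 × 0.88746 = 0.85951
Parallel ([0.85951] and joint servo drive): 1 − (1 − 0.85951)(1 − 0.79453) = 0.971

0.971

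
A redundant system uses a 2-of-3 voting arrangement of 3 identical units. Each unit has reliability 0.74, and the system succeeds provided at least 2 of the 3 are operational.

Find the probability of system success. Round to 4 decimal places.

0.8324

R = Σ_{i=2}^{3} C(3,i) p^i (1−p)^{3−i} with p = 0.74
C(3,2)·0.74^2·0.26^1 = 0.427128
C(3,3)·0.74^3·0.26^0 = 0.405224
Sum = 0.8324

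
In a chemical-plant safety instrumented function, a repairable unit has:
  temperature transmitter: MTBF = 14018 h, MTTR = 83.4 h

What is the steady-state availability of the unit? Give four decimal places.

A(temperature transmitter) = MTBF/(MTBF+MTTR) = 14018/(14018+83.4) = 0.9941

0.9941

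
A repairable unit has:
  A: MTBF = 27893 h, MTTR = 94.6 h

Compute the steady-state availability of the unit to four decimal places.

A(A) = MTBF/(MTBF+MTTR) = 27893/(27893+94.6) = 0.9966

0.9966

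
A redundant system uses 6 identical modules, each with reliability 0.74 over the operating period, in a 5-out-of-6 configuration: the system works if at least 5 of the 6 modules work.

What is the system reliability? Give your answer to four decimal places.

0.5104

R = Σ_{i=5}^{6} C(6,i) p^i (1−p)^{6−i} with p = 0.74
C(6,5)·0.74^5·0.26^1 = 0.346165
C(6,6)·0.74^6·0.26^0 = 0.164206
Sum = 0.5104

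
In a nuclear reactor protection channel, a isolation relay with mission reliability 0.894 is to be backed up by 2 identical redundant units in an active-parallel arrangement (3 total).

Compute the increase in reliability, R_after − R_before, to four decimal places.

R_before = 0.894
R_after = 1 − (1 − 0.894)^3 = 0.9988
ΔR = 0.9988 − 0.894 = 0.1048

0.1048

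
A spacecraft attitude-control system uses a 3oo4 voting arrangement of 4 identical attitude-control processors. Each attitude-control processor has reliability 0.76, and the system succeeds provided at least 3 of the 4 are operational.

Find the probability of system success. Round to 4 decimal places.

R = Σ_{i=3}^{4} C(4,i) p^i (1−p)^{4−i} with p = 0.76
C(4,3)·0.76^3·0.24^1 = 0.421417
C(4,4)·0.76^4·0.24^0 = 0.333622
Sum = 0.7550

0.7550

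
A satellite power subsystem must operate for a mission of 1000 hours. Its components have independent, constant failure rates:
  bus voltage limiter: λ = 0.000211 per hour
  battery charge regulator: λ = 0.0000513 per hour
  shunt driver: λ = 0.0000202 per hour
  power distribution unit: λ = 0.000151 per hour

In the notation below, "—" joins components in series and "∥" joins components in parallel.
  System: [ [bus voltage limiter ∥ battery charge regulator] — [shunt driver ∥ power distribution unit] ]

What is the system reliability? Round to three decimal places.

0.988

R(bus voltage limiter) = exp(−0.000211 × 1000) = 0.80977
R(battery charge regulator) = exp(−0.0000513 × 1000) = 0.94999
R(shunt driver) = exp(−0.0000202 × 1000) = 0.98000
R(power distribution unit) = exp(−0.000151 × 1000) = 0.85985
Parallel (bus voltage limiter and battery charge regulator): 1 − (1 − 0.80977)(1 − 0.94999) = 0.99049
Parallel (shunt driver and power distribution unit): 1 − (1 − 0.98000)(1 − 0.85985) = 0.99720
Series ([0.99049] and [0.99720]): 0.99049 × 0.99720 = 0.988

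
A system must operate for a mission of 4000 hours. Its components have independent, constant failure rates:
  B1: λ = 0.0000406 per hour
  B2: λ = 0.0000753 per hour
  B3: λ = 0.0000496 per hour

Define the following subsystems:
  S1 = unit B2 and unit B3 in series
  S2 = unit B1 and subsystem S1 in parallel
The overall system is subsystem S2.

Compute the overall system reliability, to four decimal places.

R(B1) = exp(−0.0000406 × 4000) = 0.850101
R(B2) = exp(−0.0000753 × 4000) = 0.739930
R(B3) = exp(−0.0000496 × 4000) = 0.820042
Series (B2 and B3): 0.739930 × 0.820042 = 0.606774
Parallel (B1 and [0.606774]): 1 − (1 − 0.850101)(1 − 0.606774) = 0.9411

0.9411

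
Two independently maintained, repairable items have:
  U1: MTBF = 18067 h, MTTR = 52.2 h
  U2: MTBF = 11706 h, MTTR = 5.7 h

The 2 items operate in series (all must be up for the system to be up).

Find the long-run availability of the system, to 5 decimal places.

0.99663

A(U1) = MTBF/(MTBF+MTTR) = 18067/(18067+52.2) = 0.997119
A(U2) = MTBF/(MTBF+MTTR) = 11706/(11706+5.7) = 0.999513
Series availability: 0.997119 × 0.999513 = 0.99663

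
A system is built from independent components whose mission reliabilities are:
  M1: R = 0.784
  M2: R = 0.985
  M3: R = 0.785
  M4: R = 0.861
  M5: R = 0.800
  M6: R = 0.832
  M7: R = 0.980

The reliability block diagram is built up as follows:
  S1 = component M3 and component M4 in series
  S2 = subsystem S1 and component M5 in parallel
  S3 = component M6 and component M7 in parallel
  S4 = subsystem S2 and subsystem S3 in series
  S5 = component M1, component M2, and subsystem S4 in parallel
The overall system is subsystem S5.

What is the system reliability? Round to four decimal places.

0.9998

Series (M3 and M4): 0.785000 × 0.861000 = 0.675885
Parallel ([0.675885] and M5): 1 − (1 − 0.675885)(1 − 0.800000) = 0.935177
Parallel (M6 and M7): 1 − (1 − 0.832000)(1 − 0.980000) = 0.996640
Series ([0.935177] and [0.996640]): 0.935177 × 0.996640 = 0.932035
Parallel (M1, M2, and [0.932035]): 1 − (1 − 0.784000)(1 − 0.985000)(1 − 0.932035) = 0.9998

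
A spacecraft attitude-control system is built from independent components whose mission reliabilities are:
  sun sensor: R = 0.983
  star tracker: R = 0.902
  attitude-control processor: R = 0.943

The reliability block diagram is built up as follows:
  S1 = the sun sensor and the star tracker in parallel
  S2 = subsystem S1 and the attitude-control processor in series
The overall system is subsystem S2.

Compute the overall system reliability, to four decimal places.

0.9414

Parallel (sun sensor and star tracker): 1 − (1 − 0.983000)(1 − 0.902000) = 0.998334
Series ([0.998334] and attitude-control processor): 0.998334 × 0.943000 = 0.9414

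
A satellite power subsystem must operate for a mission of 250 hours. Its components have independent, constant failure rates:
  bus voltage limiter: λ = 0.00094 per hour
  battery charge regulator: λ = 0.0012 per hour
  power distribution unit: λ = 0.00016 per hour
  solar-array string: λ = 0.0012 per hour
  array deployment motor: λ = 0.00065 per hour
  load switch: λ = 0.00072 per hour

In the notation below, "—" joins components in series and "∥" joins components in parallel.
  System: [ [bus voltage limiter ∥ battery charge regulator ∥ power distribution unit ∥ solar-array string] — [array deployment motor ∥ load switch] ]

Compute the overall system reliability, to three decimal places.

R(bus voltage limiter) = exp(−0.00094 × 250) = 0.79057
R(battery charge regulator) = exp(−0.0012 × 250) = 0.74082
R(power distribution unit) = exp(−0.00016 × 250) = 0.96079
R(solar-array string) = exp(−0.0012 × 250) = 0.74082
R(array deployment motor) = exp(−0.00065 × 250) = 0.85002
R(load switch) = exp(−0.00072 × 250) = 0.83527
Parallel (bus voltage limiter, battery charge regulator, power distribution unit, and solar-array string): 1 − (1 − 0.79057)(1 − 0.74082)(1 − 0.96079)(1 − 0.74082) = 0.99945
Parallel (array deployment motor and load switch): 1 − (1 − 0.85002)(1 − 0.83527) = 0.97529
Series ([0.99945] and [0.97529]): 0.99945 × 0.97529 = 0.975

0.975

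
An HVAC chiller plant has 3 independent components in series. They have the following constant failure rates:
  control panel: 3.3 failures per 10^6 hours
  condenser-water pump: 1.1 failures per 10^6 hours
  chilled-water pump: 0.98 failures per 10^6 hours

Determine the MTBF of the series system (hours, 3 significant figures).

Series of exponential components: λ_sys = Σ λ_i
λ_sys = 0.0000033 + 0.0000011 + 0.00000098 = 5.3800e-06 /h
MTBF = 1 / λ_sys = 186000 h

186000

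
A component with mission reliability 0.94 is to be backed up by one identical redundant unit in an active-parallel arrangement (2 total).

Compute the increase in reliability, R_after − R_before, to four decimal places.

0.0564

R_before = 0.94
R_after = 1 − (1 − 0.94)^2 = 0.9964
ΔR = 0.9964 − 0.94 = 0.0564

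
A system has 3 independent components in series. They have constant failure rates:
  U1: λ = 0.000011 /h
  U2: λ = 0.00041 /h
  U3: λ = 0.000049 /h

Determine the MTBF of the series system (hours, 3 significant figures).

2130

Series of exponential components: λ_sys = Σ λ_i
λ_sys = 0.000011 + 0.00041 + 0.000049 = 4.7000e-04 /h
MTBF = 1 / λ_sys = 2130 h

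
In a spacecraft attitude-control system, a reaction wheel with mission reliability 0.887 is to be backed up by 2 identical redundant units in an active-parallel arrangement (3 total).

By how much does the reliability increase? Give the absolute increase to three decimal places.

R_before = 0.887
R_after = 1 − (1 − 0.887)^3 = 0.999
ΔR = 0.999 − 0.887 = 0.112

0.112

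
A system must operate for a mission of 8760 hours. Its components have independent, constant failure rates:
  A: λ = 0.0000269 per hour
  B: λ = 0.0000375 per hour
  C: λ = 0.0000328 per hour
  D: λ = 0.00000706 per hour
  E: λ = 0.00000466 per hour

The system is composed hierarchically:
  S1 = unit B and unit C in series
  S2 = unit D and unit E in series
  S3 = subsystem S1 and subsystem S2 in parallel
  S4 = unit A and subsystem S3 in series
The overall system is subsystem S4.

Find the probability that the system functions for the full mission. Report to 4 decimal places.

0.7546

R(A) = exp(−0.0000269 × 8760) = 0.790062
R(B) = exp(−0.0000375 × 8760) = 0.720003
R(C) = exp(−0.0000328 × 8760) = 0.750266
R(D) = exp(−0.00000706 × 8760) = 0.940028
R(E) = exp(−0.00000466 × 8760) = 0.960000
Series (B and C): 0.720003 × 0.750266 = 0.540194
Series (D and E): 0.940028 × 0.960000 = 0.902427
Parallel ([0.540194] and [0.902427]): 1 − (1 − 0.540194)(1 − 0.902427) = 0.955135
Series (A and [0.955135]): 0.790062 × 0.955135 = 0.7546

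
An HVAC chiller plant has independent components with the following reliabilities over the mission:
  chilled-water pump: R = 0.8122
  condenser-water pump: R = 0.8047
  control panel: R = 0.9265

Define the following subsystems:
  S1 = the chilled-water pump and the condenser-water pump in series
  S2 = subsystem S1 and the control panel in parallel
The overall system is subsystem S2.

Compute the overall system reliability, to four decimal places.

0.9745

Series (chilled-water pump and condenser-water pump): 0.812200 × 0.804700 = 0.653577
Parallel ([0.653577] and control panel): 1 − (1 − 0.653577)(1 − 0.926500) = 0.9745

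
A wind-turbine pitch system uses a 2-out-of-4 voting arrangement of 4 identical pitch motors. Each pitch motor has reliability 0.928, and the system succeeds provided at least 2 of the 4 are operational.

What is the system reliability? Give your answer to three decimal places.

R = Σ_{i=2}^{4} C(4,i) p^i (1−p)^{4−i} with p = 0.928
C(4,2)·0.928^2·0.072^2 = 0.02679
C(4,3)·0.928^3·0.072^1 = 0.23016
C(4,4)·0.928^4·0.072^0 = 0.74164
Sum = 0.999

0.999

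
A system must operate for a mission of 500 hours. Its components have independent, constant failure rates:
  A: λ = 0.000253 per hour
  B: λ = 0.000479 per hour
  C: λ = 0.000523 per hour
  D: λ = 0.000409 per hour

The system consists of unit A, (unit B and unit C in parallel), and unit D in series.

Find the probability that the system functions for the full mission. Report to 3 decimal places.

R(A) = exp(−0.000253 × 500) = 0.88117
R(B) = exp(−0.000479 × 500) = 0.78702
R(C) = exp(−0.000523 × 500) = 0.76990
R(D) = exp(−0.000409 × 500) = 0.81505
Parallel (B and C): 1 − (1 − 0.78702)(1 − 0.76990) = 0.95099
Series (A, [0.95099], and D): 0.88117 × 0.95099 × 0.81505 = 0.683

0.683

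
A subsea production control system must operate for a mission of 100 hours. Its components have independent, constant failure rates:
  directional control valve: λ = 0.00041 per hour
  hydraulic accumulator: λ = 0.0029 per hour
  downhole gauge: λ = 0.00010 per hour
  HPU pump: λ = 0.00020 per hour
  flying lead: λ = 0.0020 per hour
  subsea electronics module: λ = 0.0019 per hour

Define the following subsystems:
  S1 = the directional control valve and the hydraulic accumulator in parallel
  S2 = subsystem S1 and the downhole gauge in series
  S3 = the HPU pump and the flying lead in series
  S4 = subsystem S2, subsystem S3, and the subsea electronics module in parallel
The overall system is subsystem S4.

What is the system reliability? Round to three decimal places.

0.999

R(directional control valve) = exp(−0.00041 × 100) = 0.95983
R(hydraulic accumulator) = exp(−0.0029 × 100) = 0.74826
R(downhole gauge) = exp(−0.00010 × 100) = 0.99005
R(HPU pump) = exp(−0.00020 × 100) = 0.98020
R(flying lead) = exp(−0.0020 × 100) = 0.81873
R(subsea electronics module) = exp(−0.0019 × 100) = 0.82696
Parallel (directional control valve and hydraulic accumulator): 1 − (1 − 0.95983)(1 − 0.74826) = 0.98989
Series ([0.98989] and downhole gauge): 0.98989 × 0.99005 = 0.98004
Series (HPU pump and flying lead): 0.98020 × 0.81873 = 0.80252
Parallel ([0.98004], [0.80252], and subsea electronics module): 1 − (1 − 0.98004)(1 − 0.80252)(1 − 0.82696) = 0.999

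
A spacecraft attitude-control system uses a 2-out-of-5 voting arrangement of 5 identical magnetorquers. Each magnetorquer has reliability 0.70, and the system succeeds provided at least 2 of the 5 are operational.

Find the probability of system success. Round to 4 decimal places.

0.9692

R = Σ_{i=2}^{5} C(5,i) p^i (1−p)^{5−i} with p = 0.70
C(5,2)·0.70^2·0.30^3 = 0.132300
C(5,3)·0.70^3·0.30^2 = 0.308700
C(5,4)·0.70^4·0.30^1 = 0.360150
C(5,5)·0.70^5·0.30^0 = 0.168070
Sum = 0.9692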